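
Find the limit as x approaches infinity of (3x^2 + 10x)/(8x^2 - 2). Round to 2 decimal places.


For limits at infinity with equal-degree polynomials,
we compare leading coefficients.
Numerator leading term: 3x^2
Denominator leading term: 8x^2
Divide both by x^2:
lim = (3 + 10/x) / (8 - 2/x^2)
As x -> infinity, the 1/x and 1/x^2 terms vanish:
= 3/8 ≈ 0.38

0.38


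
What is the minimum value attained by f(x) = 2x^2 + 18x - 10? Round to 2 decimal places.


For a quadratic f(x) = ax^2 + bx + c with a > 0, the minimum is at the vertex.
Vertex x-coordinate: x = -b/(2a)
x = -(18) / (2 * 2)
x = -18/4 = -9/2
Substitute back to find the minimum value:
f(-9/2) = 2 * (-9/2)^2 + 18 * (-9/2) - 10
= 81/2 - 81 - 10
= -101/2 = -50.50

-50.50


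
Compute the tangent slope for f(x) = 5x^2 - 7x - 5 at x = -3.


The slope of the tangent line equals f'(x) at the point.
f(x) = 5x^2 - 7x - 5
f'(x) = 10x - 7
At x = -3:
f'(-3) = 10 * (-3) - 7
= -30 - 7
= -37

-37


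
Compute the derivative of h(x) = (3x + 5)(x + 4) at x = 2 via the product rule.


Let u(x) = 3x + 5 and v(x) = x + 4
u'(x) = 3
v'(x) = 1
Product rule: h'(x) = u'(x)*v(x) + u(x)*v'(x)
= 3 * (x + 4) + (3x + 5) * 1
At x = 2:
u(2) = 3 * 2 + 5 = 11
v(2) = 1 * 2 + 4 = 6
h'(2) = 3 * 6 + 11 * 1
= 18 + 11
= 29

29


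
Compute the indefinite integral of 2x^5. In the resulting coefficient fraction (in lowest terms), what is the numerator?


Apply the power rule for integration:
integral of ax^n dx = a/(n+1) * x^(n+1) + C
integral of 2x^5 dx
= 2/6 * x^6 + C
= 1/3 * x^6 + C
The coefficient in lowest terms is 1/3, and its numerator is 1

1


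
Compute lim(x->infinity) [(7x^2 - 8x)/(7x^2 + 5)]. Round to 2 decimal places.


For limits at infinity with equal-degree polynomials,
we compare leading coefficients.
Numerator leading term: 7x^2
Denominator leading term: 7x^2
Divide both by x^2:
lim = (7 - 8/x) / (7 + 5/x^2)
As x -> infinity, the 1/x and 1/x^2 terms vanish:
= 7/7 = 1 = 1.00

1.00


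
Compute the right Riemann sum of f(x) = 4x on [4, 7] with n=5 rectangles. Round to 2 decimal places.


Right Riemann sum uses right endpoints of each subinterval.
Interval: [4, 7], n = 5
dx = (7 - 4) / 5 = 3/5
Right endpoints: [23/5, 26/5, 29/5, 32/5, 7]
f values: [92/5, 104/5, 116/5, 128/5, 28]
Sum = dx * (sum of f values)
= 3/5 * 116
= 348/5 = 69.60

69.60


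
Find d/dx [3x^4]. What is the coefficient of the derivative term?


We apply the power rule: d/dx [ax^n] = a*n * x^(n-1)
d/dx [3x^4]
= 3 * 4 * x^(4-1)
= 12x^3
The coefficient is 12

12


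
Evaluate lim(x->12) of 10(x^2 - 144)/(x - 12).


Direct substitution gives 0/0, so we factor the numerator.
Factor: 10(x^2 - 144) = 10 * (x - 12)(x + 12)
Cancel the common factor (x - 12):
10(x^2 - 144)/(x - 12) = 10 * (x + 12)
Now substitute x = 12:
= 10 * (12 + 12) = 240

240


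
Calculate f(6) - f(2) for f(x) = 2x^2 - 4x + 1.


Net change = f(b) - f(a)
f(x) = 2x^2 - 4x + 1
Compute f(6):
f(6) = 2 * 6^2 - 4 * 6 + 1
= 72 - 24 + 1
= 49
Compute f(2):
f(2) = 2 * 2^2 - 4 * 2 + 1
= 8 - 8 + 1
= 1
Net change = 49 - 1 = 48

48


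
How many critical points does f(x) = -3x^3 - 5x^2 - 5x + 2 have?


Find where f'(x) = 0:
f(x) = -3x^3 - 5x^2 - 5x + 2
f'(x) = -9x^2 - 10x - 5
This is a quadratic in x. Use the discriminant to count real roots.
Discriminant = (-10)^2 - 4 * (-9) * (-5)
= 100 - 180
= -80
Since discriminant < 0, f'(x) = 0 has no real solutions.
Number of critical points: 0

0


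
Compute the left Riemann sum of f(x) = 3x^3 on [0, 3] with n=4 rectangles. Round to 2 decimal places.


Left Riemann sum uses left endpoints of each subinterval.
Interval: [0, 3], n = 4
dx = (3 - 0) / 4 = 3/4
Left endpoints: [0, 3/4, 3/2, 9/4]
f values: [0, 81/64, 81/8, 2187/64]
Sum = dx * (sum of f values)
= 3/4 * 729/16
= 2187/64 ≈ 34.17

34.17


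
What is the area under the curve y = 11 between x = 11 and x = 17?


The area under a constant function y = 11 is a rectangle.
Width = 17 - 11 = 6
Height = 11
Area = width * height
= 6 * 11
= 66

66


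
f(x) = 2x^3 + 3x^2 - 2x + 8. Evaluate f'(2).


Differentiate f(x) = 2x^3 + 3x^2 - 2x + 8 term by term:
f'(x) = 6x^2 + 6x - 2
Substitute x = 2:
f'(2) = 6 * 2^2 + 6 * 2 - 2
= 24 + 12 - 2
= 34

34


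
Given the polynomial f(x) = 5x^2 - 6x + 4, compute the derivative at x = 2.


Differentiate term by term using power and sum rules:
f(x) = 5x^2 - 6x + 4
f'(x) = 10x - 6
Substitute x = 2:
f'(2) = 10 * 2 - 6
= 20 - 6
= 14

14


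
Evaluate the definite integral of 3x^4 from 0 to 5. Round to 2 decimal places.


Find the antiderivative of 3x^4:
F(x) = 3/5 * x^5
Apply the Fundamental Theorem of Calculus:
F(5) - F(0)
= 3/5 * 5^5 - 3/5 * 0^5
= 3/5 * (3125 - 0)
= 3/5 * 3125
= 1875 = 1875.00

1875.00


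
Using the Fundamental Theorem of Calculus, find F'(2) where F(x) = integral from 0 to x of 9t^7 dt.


By the Fundamental Theorem of Calculus (Part 1):
If F(x) = integral from 0 to x of f(t) dt, then F'(x) = f(x)
Here f(t) = 9t^7
So F'(x) = 9x^7
Evaluate at x = 2:
F'(2) = 9 * 2^7
= 9 * 128
= 1152

1152


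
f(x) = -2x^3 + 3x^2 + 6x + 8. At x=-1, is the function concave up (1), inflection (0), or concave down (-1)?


Concavity is determined by the sign of f''(x).
f(x) = -2x^3 + 3x^2 + 6x + 8
f'(x) = -6x^2 + 6x + 6
f''(x) = -12x + 6
f''(-1) = -12 * (-1) + 6
= 12 + 6
= 18
Since f''(-1) > 0, the function is concave up (1)

1


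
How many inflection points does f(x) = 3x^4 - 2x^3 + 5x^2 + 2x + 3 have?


Inflection points occur where f''(x) = 0 and concavity changes.
f(x) = 3x^4 - 2x^3 + 5x^2 + 2x + 3
f'(x) = 12x^3 - 6x^2 + 10x + 2
f''(x) = 36x^2 - 12x + 10
This is a quadratic in x. Use the discriminant to count real roots.
Discriminant = (-12)^2 - 4 * 36 * 10
= 144 - 1440
= -1296
Since discriminant < 0, f''(x) = 0 has no real solutions.
Number of inflection points: 0

0


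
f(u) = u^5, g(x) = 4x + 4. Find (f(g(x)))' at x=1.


Using the chain rule: (f(g(x)))' = f'(g(x)) * g'(x)
First, find g(1):
g(1) = 4 * 1 + 4 = 8
Next, f'(u) = 5u^4
And g'(x) = 4
So f'(g(1)) * g'(1)
= 5 * 8^4 * 4
= 5 * 4096 * 4
= 81920

81920


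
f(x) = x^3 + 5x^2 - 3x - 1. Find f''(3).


First derivative:
f'(x) = 3x^2 + 10x - 3
Second derivative:
f''(x) = 6x + 10
Substitute x = 3:
f''(3) = 6 * 3 + 10
= 18 + 10
= 28

28


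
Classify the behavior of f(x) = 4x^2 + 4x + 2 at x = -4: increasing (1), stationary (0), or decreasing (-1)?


Compute f'(x) to determine behavior:
f'(x) = 8x + 4
f'(-4) = 8 * (-4) + 4
= -32 + 4
= -28
Since f'(-4) < 0, the function is decreasing (-1)

-1


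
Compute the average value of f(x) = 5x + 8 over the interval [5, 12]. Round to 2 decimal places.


Average value = 1/(b-a) * integral from a to b of f(x) dx
First compute the integral of 5x + 8:
F(x) = (5/2)x^2 + 8x
F(12) = 5/2 * 144 + 8 * 12 = 456
F(5) = 5/2 * 25 + 8 * 5 = 205/2
Integral = 456 - 205/2 = 707/2
Average = (707/2) / (12 - 5) = (707/2) / 7
= 101/2 = 50.50

50.50


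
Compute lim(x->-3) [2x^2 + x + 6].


Since polynomials are continuous, we use direct substitution.
lim(x->-3) of 2x^2 + x + 6
= 2 * (-3)^2 + 1 * (-3) + 6
= 18 - 3 + 6
= 21

21


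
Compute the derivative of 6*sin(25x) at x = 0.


Apply the chain rule to differentiate 6*sin(25x):
d/dx [6*sin(25x)]
= 6 * cos(25x) * d/dx(25x)
= 6 * 25 * cos(25x)
= 150 * cos(25x)
Evaluate at x = 0:
= 150 * cos(0)
= 150 * 1
= 150

150


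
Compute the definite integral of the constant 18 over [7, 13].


The integral of a constant k over [a, b] equals k * (b - a).
integral from 7 to 13 of 18 dx
= 18 * (13 - 7)
= 18 * 6
= 108

108


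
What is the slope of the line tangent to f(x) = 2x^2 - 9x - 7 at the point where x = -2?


The slope of the tangent line equals f'(x) at the point.
f(x) = 2x^2 - 9x - 7
f'(x) = 4x - 9
At x = -2:
f'(-2) = 4 * (-2) - 9
= -8 - 9
= -17

-17


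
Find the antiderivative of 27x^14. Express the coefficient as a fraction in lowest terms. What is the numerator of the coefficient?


Apply the power rule for integration:
integral of ax^n dx = a/(n+1) * x^(n+1) + C
integral of 27x^14 dx
= 27/15 * x^15 + C
= 9/5 * x^15 + C
The coefficient in lowest terms is 9/5, and its numerator is 9

9


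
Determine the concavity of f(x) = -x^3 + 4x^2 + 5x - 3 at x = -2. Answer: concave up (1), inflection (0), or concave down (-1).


Concavity is determined by the sign of f''(x).
f(x) = -x^3 + 4x^2 + 5x - 3
f'(x) = -3x^2 + 8x + 5
f''(x) = -6x + 8
f''(-2) = -6 * (-2) + 8
= 12 + 8
= 20
Since f''(-2) > 0, the function is concave up (1)

1


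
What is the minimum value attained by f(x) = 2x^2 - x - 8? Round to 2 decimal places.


For a quadratic f(x) = ax^2 + bx + c with a > 0, the minimum is at the vertex.
Vertex x-coordinate: x = -b/(2a)
x = -(-1) / (2 * 2)
x = 1/4
Substitute back to find the minimum value:
f(1/4) = 2 * (1/4)^2 - 1 * (1/4) - 8
= 1/8 - 1/4 - 8
= -65/8 ≈ -8.13

-8.13


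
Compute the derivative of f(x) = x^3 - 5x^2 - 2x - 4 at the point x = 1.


Differentiate f(x) = x^3 - 5x^2 - 2x - 4 term by term:
f'(x) = 3x^2 - 10x - 2
Substitute x = 1:
f'(1) = 3 * 1^2 - 10 * 1 - 2
= 3 - 10 - 2
= -9

-9


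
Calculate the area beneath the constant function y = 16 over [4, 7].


The area under a constant function y = 16 is a rectangle.
Width = 7 - 4 = 3
Height = 16
Area = width * height
= 3 * 16
= 48

48


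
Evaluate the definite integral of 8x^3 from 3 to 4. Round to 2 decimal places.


Find the antiderivative of 8x^3:
F(x) = 8/4 * x^4
Apply the Fundamental Theorem of Calculus:
F(4) - F(3)
= 8/4 * 4^4 - 8/4 * 3^4
= 8/4 * (256 - 81)
= 8/4 * 175
= 350 = 350.00

350.00


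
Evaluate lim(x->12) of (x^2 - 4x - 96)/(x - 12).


Direct substitution gives 0/0, so we factor the numerator.
Factor: (x^2 - 4x - 96) = (x - 12)(x + 8)
Cancel the common factor (x - 12):
(x^2 - 4x - 96)/(x - 12) = (x + 8)
Now substitute x = 12:
= (12) - (-8) = 20

20


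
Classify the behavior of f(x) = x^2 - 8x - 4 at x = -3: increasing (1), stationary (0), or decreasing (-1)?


Compute f'(x) to determine behavior:
f'(x) = 2x - 8
f'(-3) = 2 * (-3) - 8
= -6 - 8
= -14
Since f'(-3) < 0, the function is decreasing (-1)

-1


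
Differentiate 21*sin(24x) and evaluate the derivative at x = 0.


Apply the chain rule to differentiate 21*sin(24x):
d/dx [21*sin(24x)]
= 21 * cos(24x) * d/dx(24x)
= 21 * 24 * cos(24x)
= 504 * cos(24x)
Evaluate at x = 0:
= 504 * cos(0)
= 504 * 1
= 504

504


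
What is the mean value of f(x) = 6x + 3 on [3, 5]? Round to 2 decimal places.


Average value = 1/(b-a) * integral from a to b of f(x) dx
First compute the integral of 6x + 3:
F(x) = 3x^2 + 3x
F(5) = 3 * 25 + 3 * 5 = 90
F(3) = 3 * 9 + 3 * 3 = 36
Integral = 90 - 36 = 54
Average = 54 / (5 - 3) = 54 / 2
= 27 = 27.00

27.00


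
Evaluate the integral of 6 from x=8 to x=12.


The integral of a constant k over [a, b] equals k * (b - a).
integral from 8 to 12 of 6 dx
= 6 * (12 - 8)
= 6 * 4
= 24

24


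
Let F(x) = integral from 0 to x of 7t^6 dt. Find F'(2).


By the Fundamental Theorem of Calculus (Part 1):
If F(x) = integral from 0 to x of f(t) dt, then F'(x) = f(x)
Here f(t) = 7t^6
So F'(x) = 7x^6
Evaluate at x = 2:
F'(2) = 7 * 2^6
= 7 * 64
= 448

448


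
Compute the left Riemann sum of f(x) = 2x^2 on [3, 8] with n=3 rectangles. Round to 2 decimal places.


Left Riemann sum uses left endpoints of each subinterval.
Interval: [3, 8], n = 3
dx = (8 - 3) / 3 = 5/3
Left endpoints: [3, 14/3, 19/3]
f values: [18, 392/9, 722/9]
Sum = dx * (sum of f values)
= 5/3 * 1276/9
= 6380/27 ≈ 236.30

236.30


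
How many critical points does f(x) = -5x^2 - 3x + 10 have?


Find where f'(x) = 0:
f'(x) = -10x - 3
Set f'(x) = 0:
-10x - 3 = 0
x = 3 / (-10) = -3/10
This is a linear equation in x, so there is exactly one solution.
Number of critical points: 1

1


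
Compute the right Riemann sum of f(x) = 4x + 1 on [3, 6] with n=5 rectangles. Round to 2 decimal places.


Right Riemann sum uses right endpoints of each subinterval.
Interval: [3, 6], n = 5
dx = (6 - 3) / 5 = 3/5
Right endpoints: [18/5, 21/5, 24/5, 27/5, 6]
f values: [77/5, 89/5, 101/5, 113/5, 25]
Sum = dx * (sum of f values)
= 3/5 * 101
= 303/5 = 60.60

60.60


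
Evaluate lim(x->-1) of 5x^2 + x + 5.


Since polynomials are continuous, we use direct substitution.
lim(x->-1) of 5x^2 + x + 5
= 5 * (-1)^2 + 1 * (-1) + 5
= 5 - 1 + 5
= 9

9


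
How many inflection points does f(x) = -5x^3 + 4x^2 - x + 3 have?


Inflection points occur where f''(x) = 0 and concavity changes.
f(x) = -5x^3 + 4x^2 - x + 3
f'(x) = -15x^2 + 8x - 1
f''(x) = -30x + 8
Set f''(x) = 0:
-30x + 8 = 0
x = -8 / (-30) = 4/15
Since f''(x) is linear (degree 1), it changes sign at this point.
Therefore there is exactly 1 inflection point.

1


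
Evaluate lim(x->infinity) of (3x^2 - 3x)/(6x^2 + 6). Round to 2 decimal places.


For limits at infinity with equal-degree polynomials,
we compare leading coefficients.
Numerator leading term: 3x^2
Denominator leading term: 6x^2
Divide both by x^2:
lim = (3 - 3/x) / (6 + 6/x^2)
As x -> infinity, the 1/x and 1/x^2 terms vanish:
= 3/6 = 1/2 = 0.50

0.50


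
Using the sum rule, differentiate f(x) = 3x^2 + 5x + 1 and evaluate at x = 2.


Differentiate term by term using power and sum rules:
f(x) = 3x^2 + 5x + 1
f'(x) = 6x + 5
Substitute x = 2:
f'(2) = 6 * 2 + 5
= 12 + 5
= 17

17


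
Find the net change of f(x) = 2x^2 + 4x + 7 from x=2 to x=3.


Net change = f(b) - f(a)
f(x) = 2x^2 + 4x + 7
Compute f(3):
f(3) = 2 * 3^2 + 4 * 3 + 7
= 18 + 12 + 7
= 37
Compute f(2):
f(2) = 2 * 2^2 + 4 * 2 + 7
= 8 + 8 + 7
= 23
Net change = 37 - 23 = 14

14


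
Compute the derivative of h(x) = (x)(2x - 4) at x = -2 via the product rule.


Let u(x) = x and v(x) = 2x - 4
u'(x) = 1
v'(x) = 2
Product rule: h'(x) = u'(x)*v(x) + u(x)*v'(x)
= 1 * (2x - 4) + (x) * 2
At x = -2:
u(-2) = 1 * (-2) + 0 = -2
v(-2) = 2 * (-2) - 4 = -8
h'(-2) = 1 * (-8) + (-2) * 2
= -8 - 4
= -12

-12


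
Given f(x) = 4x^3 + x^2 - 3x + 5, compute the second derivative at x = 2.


First derivative:
f'(x) = 12x^2 + 2x - 3
Second derivative:
f''(x) = 24x + 2
Substitute x = 2:
f''(2) = 24 * 2 + 2
= 48 + 2
= 50

50


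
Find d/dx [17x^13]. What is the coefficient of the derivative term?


We apply the power rule: d/dx [ax^n] = a*n * x^(n-1)
d/dx [17x^13]
= 17 * 13 * x^(13-1)
= 221x^12
The coefficient is 221

221


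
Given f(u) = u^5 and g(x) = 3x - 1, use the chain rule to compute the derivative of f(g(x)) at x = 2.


Using the chain rule: (f(g(x)))' = f'(g(x)) * g'(x)
First, find g(2):
g(2) = 3 * 2 - 1 = 5
Next, f'(u) = 5u^4
And g'(x) = 3
So f'(g(2)) * g'(2)
= 5 * 5^4 * 3
= 5 * 625 * 3
= 9375

9375


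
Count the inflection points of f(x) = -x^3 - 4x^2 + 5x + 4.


Inflection points occur where f''(x) = 0 and concavity changes.
f(x) = -x^3 - 4x^2 + 5x + 4
f'(x) = -3x^2 - 8x + 5
f''(x) = -6x - 8
Set f''(x) = 0:
-6x - 8 = 0
x = 8 / (-6) = -4/3
Since f''(x) is linear (degree 1), it changes sign at this point.
Therefore there is exactly 1 inflection point.

1


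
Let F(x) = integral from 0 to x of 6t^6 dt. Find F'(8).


By the Fundamental Theorem of Calculus (Part 1):
If F(x) = integral from 0 to x of f(t) dt, then F'(x) = f(x)
Here f(t) = 6t^6
So F'(x) = 6x^6
Evaluate at x = 8:
F'(8) = 6 * 8^6
= 6 * 262144
= 1572864

1572864


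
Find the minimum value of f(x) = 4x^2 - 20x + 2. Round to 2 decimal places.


For a quadratic f(x) = ax^2 + bx + c with a > 0, the minimum is at the vertex.
Vertex x-coordinate: x = -b/(2a)
x = -(-20) / (2 * 4)
x = 20/8 = 5/2
Substitute back to find the minimum value:
f(5/2) = 4 * (5/2)^2 - 20 * (5/2) + 2
= 25 - 50 + 2
= -23 = -23.00

-23.00


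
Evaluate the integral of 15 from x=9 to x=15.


The integral of a constant k over [a, b] equals k * (b - a).
integral from 9 to 15 of 15 dx
= 15 * (15 - 9)
= 15 * 6
= 90

90


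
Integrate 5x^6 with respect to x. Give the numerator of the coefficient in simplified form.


Apply the power rule for integration:
integral of ax^n dx = a/(n+1) * x^(n+1) + C
integral of 5x^6 dx
= 5/7 * x^7 + C
The coefficient in lowest terms is 5/7, and its numerator is 5

5


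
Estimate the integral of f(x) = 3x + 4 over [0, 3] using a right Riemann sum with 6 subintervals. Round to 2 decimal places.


Right Riemann sum uses right endpoints of each subinterval.
Interval: [0, 3], n = 6
dx = (3 - 0) / 6 = 1/2
Right endpoints: [1/2, 1, 3/2, 2, 5/2, 3]
f values: [11/2, 7, 17/2, 10, 23/2, 13]
Sum = dx * (sum of f values)
= 1/2 * 111/2
= 111/4 = 27.75

27.75


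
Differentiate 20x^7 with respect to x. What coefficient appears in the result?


We apply the power rule: d/dx [ax^n] = a*n * x^(n-1)
d/dx [20x^7]
= 20 * 7 * x^(7-1)
= 140x^6
The coefficient is 140

140


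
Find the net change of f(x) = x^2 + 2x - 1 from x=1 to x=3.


Net change = f(b) - f(a)
f(x) = x^2 + 2x - 1
Compute f(3):
f(3) = 1 * 3^2 + 2 * 3 - 1
= 9 + 6 - 1
= 14
Compute f(1):
f(1) = 1 * 1^2 + 2 * 1 - 1
= 1 + 2 - 1
= 2
Net change = 14 - 2 = 12

12


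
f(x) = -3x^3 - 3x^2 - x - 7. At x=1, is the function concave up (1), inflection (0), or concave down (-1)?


Concavity is determined by the sign of f''(x).
f(x) = -3x^3 - 3x^2 - x - 7
f'(x) = -9x^2 - 6x - 1
f''(x) = -18x - 6
f''(1) = -18 * 1 - 6
= -18 - 6
= -24
Since f''(1) < 0, the function is concave down (-1)

-1


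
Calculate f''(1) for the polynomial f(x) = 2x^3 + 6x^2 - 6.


First derivative:
f'(x) = 6x^2 + 12x
Second derivative:
f''(x) = 12x + 12
Substitute x = 1:
f''(1) = 12 * 1 + 12
= 12 + 12
= 24

24


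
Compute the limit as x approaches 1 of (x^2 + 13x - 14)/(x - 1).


Direct substitution gives 0/0, so we factor the numerator.
Factor: (x^2 + 13x - 14) = (x - 1)(x + 14)
Cancel the common factor (x - 1):
(x^2 + 13x - 14)/(x - 1) = (x + 14)
Now substitute x = 1:
= (1) - (-14) = 15

15


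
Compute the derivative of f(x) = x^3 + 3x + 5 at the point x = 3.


Differentiate f(x) = x^3 + 3x + 5 term by term:
f'(x) = 3x^2 + 3
Substitute x = 3:
f'(3) = 3 * 3^2 + 0 * 3 + 3
= 27 + 0 + 3
= 30

30


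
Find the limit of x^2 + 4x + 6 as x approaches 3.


Since polynomials are continuous, we use direct substitution.
lim(x->3) of x^2 + 4x + 6
= 1 * 3^2 + 4 * 3 + 6
= 9 + 12 + 6
= 27

27


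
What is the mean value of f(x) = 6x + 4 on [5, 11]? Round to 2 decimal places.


Average value = 1/(b-a) * integral from a to b of f(x) dx
First compute the integral of 6x + 4:
F(x) = 3x^2 + 4x
F(11) = 3 * 121 + 4 * 11 = 407
F(5) = 3 * 25 + 4 * 5 = 95
Integral = 407 - 95 = 312
Average = 312 / (11 - 5) = 312 / 6
= 52 = 52.00

52.00


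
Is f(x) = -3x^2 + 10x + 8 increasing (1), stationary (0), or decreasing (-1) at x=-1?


Compute f'(x) to determine behavior:
f'(x) = -6x + 10
f'(-1) = -6 * (-1) + 10
= 6 + 10
= 16
Since f'(-1) > 0, the function is increasing (1)

1


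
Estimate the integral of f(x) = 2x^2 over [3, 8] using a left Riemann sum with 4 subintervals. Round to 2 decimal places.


Left Riemann sum uses left endpoints of each subinterval.
Interval: [3, 8], n = 4
dx = (8 - 3) / 4 = 5/4
Left endpoints: [3, 17/4, 11/2, 27/4]
f values: [18, 289/8, 121/2, 729/8]
Sum = dx * (sum of f values)
= 5/4 * 823/4
= 4115/16 ≈ 257.19

257.19


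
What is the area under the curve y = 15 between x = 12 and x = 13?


The area under a constant function y = 15 is a rectangle.
Width = 13 - 12 = 1
Height = 15
Area = width * height
= 1 * 15
= 15

15


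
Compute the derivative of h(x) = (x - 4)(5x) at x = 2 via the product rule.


Let u(x) = x - 4 and v(x) = 5x
u'(x) = 1
v'(x) = 5
Product rule: h'(x) = u'(x)*v(x) + u(x)*v'(x)
= 1 * (5x) + (x - 4) * 5
At x = 2:
u(2) = 1 * 2 - 4 = -2
v(2) = 5 * 2 + 0 = 10
h'(2) = 1 * 10 + (-2) * 5
= 10 - 10
= 0

0


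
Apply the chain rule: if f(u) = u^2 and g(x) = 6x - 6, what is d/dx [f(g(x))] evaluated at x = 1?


Using the chain rule: (f(g(x)))' = f'(g(x)) * g'(x)
First, find g(1):
g(1) = 6 * 1 - 6 = 0
Next, f'(u) = 2u
And g'(x) = 6
So f'(g(1)) * g'(1)
= 2 * 0 * 6
= 0

0


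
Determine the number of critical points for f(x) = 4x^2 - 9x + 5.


Find where f'(x) = 0:
f'(x) = 8x - 9
Set f'(x) = 0:
8x - 9 = 0
x = 9 / 8 = 9/8
This is a linear equation in x, so there is exactly one solution.
Number of critical points: 1

1


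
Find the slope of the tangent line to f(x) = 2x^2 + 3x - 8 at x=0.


The slope of the tangent line equals f'(x) at the point.
f(x) = 2x^2 + 3x - 8
f'(x) = 4x + 3
At x = 0:
f'(0) = 4 * 0 + 3
= 0 + 3
= 3

3


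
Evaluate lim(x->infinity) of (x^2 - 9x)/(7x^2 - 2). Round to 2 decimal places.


For limits at infinity with equal-degree polynomials,
we compare leading coefficients.
Numerator leading term: x^2
Denominator leading term: 7x^2
Divide both by x^2:
lim = (1 - 9/x) / (7 - 2/x^2)
As x -> infinity, the 1/x and 1/x^2 terms vanish:
= 1/7 ≈ 0.14

0.14


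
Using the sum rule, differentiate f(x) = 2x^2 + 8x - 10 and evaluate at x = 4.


Differentiate term by term using power and sum rules:
f(x) = 2x^2 + 8x - 10
f'(x) = 4x + 8
Substitute x = 4:
f'(4) = 4 * 4 + 8
= 16 + 8
= 24

24


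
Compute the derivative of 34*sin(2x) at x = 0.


Apply the chain rule to differentiate 34*sin(2x):
d/dx [34*sin(2x)]
= 34 * cos(2x) * d/dx(2x)
= 34 * 2 * cos(2x)
= 68 * cos(2x)
Evaluate at x = 0:
= 68 * cos(0)
= 68 * 1
= 68

68


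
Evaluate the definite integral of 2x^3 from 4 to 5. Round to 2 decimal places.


Find the antiderivative of 2x^3:
F(x) = 2/4 * x^4
Apply the Fundamental Theorem of Calculus:
F(5) - F(4)
= 2/4 * 5^4 - 2/4 * 4^4
= 2/4 * (625 - 256)
= 2/4 * 369
= 369/2 = 184.50

184.50


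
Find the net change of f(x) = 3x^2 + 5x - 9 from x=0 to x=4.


Net change = f(b) - f(a)
f(x) = 3x^2 + 5x - 9
Compute f(4):
f(4) = 3 * 4^2 + 5 * 4 - 9
= 48 + 20 - 9
= 59
Compute f(0):
f(0) = 3 * 0^2 + 5 * 0 - 9
= 0 + 0 - 9
= -9
Net change = 59 - (-9) = 68

68


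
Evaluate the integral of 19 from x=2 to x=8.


The integral of a constant k over [a, b] equals k * (b - a).
integral from 2 to 8 of 19 dx
= 19 * (8 - 2)
= 19 * 6
= 114

114


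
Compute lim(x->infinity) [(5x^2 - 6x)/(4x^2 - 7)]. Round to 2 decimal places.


For limits at infinity with equal-degree polynomials,
we compare leading coefficients.
Numerator leading term: 5x^2
Denominator leading term: 4x^2
Divide both by x^2:
lim = (5 - 6/x) / (4 - 7/x^2)
As x -> infinity, the 1/x and 1/x^2 terms vanish:
= 5/4 = 1.25

1.25


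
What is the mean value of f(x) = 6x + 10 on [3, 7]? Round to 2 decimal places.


Average value = 1/(b-a) * integral from a to b of f(x) dx
First compute the integral of 6x + 10:
F(x) = 3x^2 + 10x
F(7) = 3 * 49 + 10 * 7 = 217
F(3) = 3 * 9 + 10 * 3 = 57
Integral = 217 - 57 = 160
Average = 160 / (7 - 3) = 160 / 4
= 40 = 40.00

40.00


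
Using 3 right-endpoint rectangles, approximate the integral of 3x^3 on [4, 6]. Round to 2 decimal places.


Right Riemann sum uses right endpoints of each subinterval.
Interval: [4, 6], n = 3
dx = (6 - 4) / 3 = 2/3
Right endpoints: [14/3, 16/3, 6]
f values: [2744/9, 4096/9, 648]
Sum = dx * (sum of f values)
= 2/3 * 1408
= 2816/3 ≈ 938.67

938.67


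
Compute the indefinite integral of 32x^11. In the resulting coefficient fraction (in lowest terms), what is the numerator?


Apply the power rule for integration:
integral of ax^n dx = a/(n+1) * x^(n+1) + C
integral of 32x^11 dx
= 32/12 * x^12 + C
= 8/3 * x^12 + C
The coefficient in lowest terms is 8/3, and its numerator is 8

8


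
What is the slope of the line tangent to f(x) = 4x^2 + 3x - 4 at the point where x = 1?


The slope of the tangent line equals f'(x) at the point.
f(x) = 4x^2 + 3x - 4
f'(x) = 8x + 3
At x = 1:
f'(1) = 8 * 1 + 3
= 8 + 3
= 11

11


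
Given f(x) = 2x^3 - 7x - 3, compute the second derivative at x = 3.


First derivative:
f'(x) = 6x^2 - 7
Second derivative:
f''(x) = 12x
Substitute x = 3:
f''(3) = 12 * 3 + 0
= 36 + 0
= 36

36


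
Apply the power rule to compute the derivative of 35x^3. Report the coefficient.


We apply the power rule: d/dx [ax^n] = a*n * x^(n-1)
d/dx [35x^3]
= 35 * 3 * x^(3-1)
= 105x^2
The coefficient is 105

105


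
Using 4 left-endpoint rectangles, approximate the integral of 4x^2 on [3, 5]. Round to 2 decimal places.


Left Riemann sum uses left endpoints of each subinterval.
Interval: [3, 5], n = 4
dx = (5 - 3) / 4 = 1/2
Left endpoints: [3, 7/2, 4, 9/2]
f values: [36, 49, 64, 81]
Sum = dx * (sum of f values)
= 1/2 * 230
= 115 = 115.00

115.00


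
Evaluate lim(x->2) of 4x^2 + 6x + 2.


Since polynomials are continuous, we use direct substitution.
lim(x->2) of 4x^2 + 6x + 2
= 4 * 2^2 + 6 * 2 + 2
= 16 + 12 + 2
= 30

30


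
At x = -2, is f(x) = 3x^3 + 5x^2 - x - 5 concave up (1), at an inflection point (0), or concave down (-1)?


Concavity is determined by the sign of f''(x).
f(x) = 3x^3 + 5x^2 - x - 5
f'(x) = 9x^2 + 10x - 1
f''(x) = 18x + 10
f''(-2) = 18 * (-2) + 10
= -36 + 10
= -26
Since f''(-2) < 0, the function is concave down (-1)

-1


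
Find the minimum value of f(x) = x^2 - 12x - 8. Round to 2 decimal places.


For a quadratic f(x) = ax^2 + bx + c with a > 0, the minimum is at the vertex.
Vertex x-coordinate: x = -b/(2a)
x = -(-12) / (2 * 1)
x = 12/2 = 6
Substitute back to find the minimum value:
f(6) = 1 * 6^2 - 12 * 6 - 8
= 36 - 72 - 8
= -44 = -44.00

-44.00


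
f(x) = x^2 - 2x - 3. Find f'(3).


Differentiate term by term using power and sum rules:
f(x) = x^2 - 2x - 3
f'(x) = 2x - 2
Substitute x = 3:
f'(3) = 2 * 3 - 2
= 6 - 2
= 4

4


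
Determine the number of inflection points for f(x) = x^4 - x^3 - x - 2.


Inflection points occur where f''(x) = 0 and concavity changes.
f(x) = x^4 - x^3 - x - 2
f'(x) = 4x^3 - 3x^2 - 1
f''(x) = 12x^2 - 6x
This is a quadratic in x. Use the discriminant to count real roots.
Discriminant = (-6)^2 - 4 * 12 * 0
= 36 - 0
= 36
Since discriminant > 0, f''(x) = 0 has 2 distinct real solutions.
A quadratic with two distinct real roots changes sign at each root, so concavity changes at both.
Number of inflection points: 2

2


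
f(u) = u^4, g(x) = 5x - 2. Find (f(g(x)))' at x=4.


Using the chain rule: (f(g(x)))' = f'(g(x)) * g'(x)
First, find g(4):
g(4) = 5 * 4 - 2 = 18
Next, f'(u) = 4u^3
And g'(x) = 5
So f'(g(4)) * g'(4)
= 4 * 18^3 * 5
= 4 * 5832 * 5
= 116640

116640


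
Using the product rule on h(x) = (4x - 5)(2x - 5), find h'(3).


Let u(x) = 4x - 5 and v(x) = 2x - 5
u'(x) = 4
v'(x) = 2
Product rule: h'(x) = u'(x)*v(x) + u(x)*v'(x)
= 4 * (2x - 5) + (4x - 5) * 2
At x = 3:
u(3) = 4 * 3 - 5 = 7
v(3) = 2 * 3 - 5 = 1
h'(3) = 4 * 1 + 7 * 2
= 4 + 14
= 18

18


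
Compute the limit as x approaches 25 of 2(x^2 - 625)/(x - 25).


Direct substitution gives 0/0, so we factor the numerator.
Factor: 2(x^2 - 625) = 2 * (x - 25)(x + 25)
Cancel the common factor (x - 25):
2(x^2 - 625)/(x - 25) = 2 * (x + 25)
Now substitute x = 25:
= 2 * (25 + 25) = 100

100


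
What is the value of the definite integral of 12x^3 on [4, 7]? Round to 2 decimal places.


Find the antiderivative of 12x^3:
F(x) = 12/4 * x^4
Apply the Fundamental Theorem of Calculus:
F(7) - F(4)
= 12/4 * 7^4 - 12/4 * 4^4
= 12/4 * (2401 - 256)
= 12/4 * 2145
= 6435 = 6435.00

6435.00


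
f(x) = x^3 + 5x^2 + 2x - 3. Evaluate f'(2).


Differentiate f(x) = x^3 + 5x^2 + 2x - 3 term by term:
f'(x) = 3x^2 + 10x + 2
Substitute x = 2:
f'(2) = 3 * 2^2 + 10 * 2 + 2
= 12 + 20 + 2
= 34

34


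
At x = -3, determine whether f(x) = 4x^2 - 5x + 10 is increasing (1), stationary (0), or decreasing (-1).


Compute f'(x) to determine behavior:
f'(x) = 8x - 5
f'(-3) = 8 * (-3) - 5
= -24 - 5
= -29
Since f'(-3) < 0, the function is decreasing (-1)

-1


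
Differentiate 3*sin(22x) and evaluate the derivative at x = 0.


Apply the chain rule to differentiate 3*sin(22x):
d/dx [3*sin(22x)]
= 3 * cos(22x) * d/dx(22x)
= 3 * 22 * cos(22x)
= 66 * cos(22x)
Evaluate at x = 0:
= 66 * cos(0)
= 66 * 1
= 66

66


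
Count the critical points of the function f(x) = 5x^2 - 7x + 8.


Find where f'(x) = 0:
f'(x) = 10x - 7
Set f'(x) = 0:
10x - 7 = 0
x = 7 / 10 = 7/10
This is a linear equation in x, so there is exactly one solution.
Number of critical points: 1

1


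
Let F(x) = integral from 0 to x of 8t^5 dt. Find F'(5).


By the Fundamental Theorem of Calculus (Part 1):
If F(x) = integral from 0 to x of f(t) dt, then F'(x) = f(x)
Here f(t) = 8t^5
So F'(x) = 8x^5
Evaluate at x = 5:
F'(5) = 8 * 5^5
= 8 * 3125
= 25000

25000


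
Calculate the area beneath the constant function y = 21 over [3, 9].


The area under a constant function y = 21 is a rectangle.
Width = 9 - 3 = 6
Height = 21
Area = width * height
= 6 * 21
= 126

126


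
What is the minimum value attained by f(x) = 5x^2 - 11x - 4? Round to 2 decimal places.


For a quadratic f(x) = ax^2 + bx + c with a > 0, the minimum is at the vertex.
Vertex x-coordinate: x = -b/(2a)
x = -(-11) / (2 * 5)
x = 11/10
Substitute back to find the minimum value:
f(11/10) = 5 * (11/10)^2 - 11 * (11/10) - 4
= 121/20 - 121/10 - 4
= -201/20 = -10.05

-10.05


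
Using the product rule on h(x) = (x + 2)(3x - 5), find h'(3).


Let u(x) = x + 2 and v(x) = 3x - 5
u'(x) = 1
v'(x) = 3
Product rule: h'(x) = u'(x)*v(x) + u(x)*v'(x)
= 1 * (3x - 5) + (x + 2) * 3
At x = 3:
u(3) = 1 * 3 + 2 = 5
v(3) = 3 * 3 - 5 = 4
h'(3) = 1 * 4 + 5 * 3
= 4 + 15
= 19

19


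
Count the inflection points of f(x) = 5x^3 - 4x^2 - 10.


Inflection points occur where f''(x) = 0 and concavity changes.
f(x) = 5x^3 - 4x^2 - 10
f'(x) = 15x^2 - 8x
f''(x) = 30x - 8
Set f''(x) = 0:
30x - 8 = 0
x = 8 / 30 = 4/15
Since f''(x) is linear (degree 1), it changes sign at this point.
Therefore there is exactly 1 inflection point.

1


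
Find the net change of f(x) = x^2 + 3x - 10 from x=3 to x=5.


Net change = f(b) - f(a)
f(x) = x^2 + 3x - 10
Compute f(5):
f(5) = 1 * 5^2 + 3 * 5 - 10
= 25 + 15 - 10
= 30
Compute f(3):
f(3) = 1 * 3^2 + 3 * 3 - 10
= 9 + 9 - 10
= 8
Net change = 30 - 8 = 22

22


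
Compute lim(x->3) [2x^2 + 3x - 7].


Since polynomials are continuous, we use direct substitution.
lim(x->3) of 2x^2 + 3x - 7
= 2 * 3^2 + 3 * 3 - 7
= 18 + 9 - 7
= 20

20


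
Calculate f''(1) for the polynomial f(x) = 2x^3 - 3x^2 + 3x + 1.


First derivative:
f'(x) = 6x^2 - 6x + 3
Second derivative:
f''(x) = 12x - 6
Substitute x = 1:
f''(1) = 12 * 1 - 6
= 12 - 6
= 6

6


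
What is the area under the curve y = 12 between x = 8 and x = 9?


The area under a constant function y = 12 is a rectangle.
Width = 9 - 8 = 1
Height = 12
Area = width * height
= 1 * 12
= 12

12


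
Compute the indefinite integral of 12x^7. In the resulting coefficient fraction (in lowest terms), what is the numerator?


Apply the power rule for integration:
integral of ax^n dx = a/(n+1) * x^(n+1) + C
integral of 12x^7 dx
= 12/8 * x^8 + C
= 3/2 * x^8 + C
The coefficient in lowest terms is 3/2, and its numerator is 3

3


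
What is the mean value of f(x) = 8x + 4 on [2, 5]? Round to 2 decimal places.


Average value = 1/(b-a) * integral from a to b of f(x) dx
First compute the integral of 8x + 4:
F(x) = 4x^2 + 4x
F(5) = 4 * 25 + 4 * 5 = 120
F(2) = 4 * 4 + 4 * 2 = 24
Integral = 120 - 24 = 96
Average = 96 / (5 - 2) = 96 / 3
= 32 = 32.00

32.00


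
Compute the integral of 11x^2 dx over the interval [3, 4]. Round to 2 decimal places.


Find the antiderivative of 11x^2:
F(x) = 11/3 * x^3
Apply the Fundamental Theorem of Calculus:
F(4) - F(3)
= 11/3 * 4^3 - 11/3 * 3^3
= 11/3 * (64 - 27)
= 11/3 * 37
= 407/3 ≈ 135.67

135.67


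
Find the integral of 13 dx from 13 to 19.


The integral of a constant k over [a, b] equals k * (b - a).
integral from 13 to 19 of 13 dx
= 13 * (19 - 13)
= 13 * 6
= 78

78


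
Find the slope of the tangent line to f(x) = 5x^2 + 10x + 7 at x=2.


The slope of the tangent line equals f'(x) at the point.
f(x) = 5x^2 + 10x + 7
f'(x) = 10x + 10
At x = 2:
f'(2) = 10 * 2 + 10
= 20 + 10
= 30

30


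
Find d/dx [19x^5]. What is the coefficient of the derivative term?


We apply the power rule: d/dx [ax^n] = a*n * x^(n-1)
d/dx [19x^5]
= 19 * 5 * x^(5-1)
= 95x^4
The coefficient is 95

95


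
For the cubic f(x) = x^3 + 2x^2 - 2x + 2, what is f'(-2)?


Differentiate f(x) = x^3 + 2x^2 - 2x + 2 term by term:
f'(x) = 3x^2 + 4x - 2
Substitute x = -2:
f'(-2) = 3 * (-2)^2 + 4 * (-2) - 2
= 12 - 8 - 2
= 2

2


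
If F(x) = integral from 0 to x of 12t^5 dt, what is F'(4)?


By the Fundamental Theorem of Calculus (Part 1):
If F(x) = integral from 0 to x of f(t) dt, then F'(x) = f(x)
Here f(t) = 12t^5
So F'(x) = 12x^5
Evaluate at x = 4:
F'(4) = 12 * 4^5
= 12 * 1024
= 12288

12288


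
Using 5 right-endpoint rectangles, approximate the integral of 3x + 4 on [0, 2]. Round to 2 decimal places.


Right Riemann sum uses right endpoints of each subinterval.
Interval: [0, 2], n = 5
dx = (2 - 0) / 5 = 2/5
Right endpoints: [2/5, 4/5, 6/5, 8/5, 2]
f values: [26/5, 32/5, 38/5, 44/5, 10]
Sum = dx * (sum of f values)
= 2/5 * 38
= 76/5 = 15.20

15.20


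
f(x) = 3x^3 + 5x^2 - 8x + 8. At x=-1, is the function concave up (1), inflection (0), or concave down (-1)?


Concavity is determined by the sign of f''(x).
f(x) = 3x^3 + 5x^2 - 8x + 8
f'(x) = 9x^2 + 10x - 8
f''(x) = 18x + 10
f''(-1) = 18 * (-1) + 10
= -18 + 10
= -8
Since f''(-1) < 0, the function is concave down (-1)

-1


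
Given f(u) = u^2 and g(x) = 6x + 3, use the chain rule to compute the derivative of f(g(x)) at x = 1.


Using the chain rule: (f(g(x)))' = f'(g(x)) * g'(x)
First, find g(1):
g(1) = 6 * 1 + 3 = 9
Next, f'(u) = 2u
And g'(x) = 6
So f'(g(1)) * g'(1)
= 2 * 9 * 6
= 108

108


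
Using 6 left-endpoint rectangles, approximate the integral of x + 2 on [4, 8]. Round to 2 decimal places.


Left Riemann sum uses left endpoints of each subinterval.
Interval: [4, 8], n = 6
dx = (8 - 4) / 6 = 2/3
Left endpoints: [4, 14/3, 16/3, 6, 20/3, 22/3]
f values: [6, 20/3, 22/3, 8, 26/3, 28/3]
Sum = dx * (sum of f values)
= 2/3 * 46
= 92/3 ≈ 30.67

30.67


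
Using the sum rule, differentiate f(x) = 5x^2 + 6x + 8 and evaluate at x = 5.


Differentiate term by term using power and sum rules:
f(x) = 5x^2 + 6x + 8
f'(x) = 10x + 6
Substitute x = 5:
f'(5) = 10 * 5 + 6
= 50 + 6
= 56

56


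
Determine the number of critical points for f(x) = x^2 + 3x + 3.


Find where f'(x) = 0:
f'(x) = 2x + 3
Set f'(x) = 0:
2x + 3 = 0
x = -3 / 2 = -3/2
This is a linear equation in x, so there is exactly one solution.
Number of critical points: 1

1


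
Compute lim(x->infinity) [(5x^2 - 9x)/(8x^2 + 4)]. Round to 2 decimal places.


For limits at infinity with equal-degree polynomials,
we compare leading coefficients.
Numerator leading term: 5x^2
Denominator leading term: 8x^2
Divide both by x^2:
lim = (5 - 9/x) / (8 + 4/x^2)
As x -> infinity, the 1/x and 1/x^2 terms vanish:
= 5/8 ≈ 0.63

0.63


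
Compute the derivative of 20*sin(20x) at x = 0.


Apply the chain rule to differentiate 20*sin(20x):
d/dx [20*sin(20x)]
= 20 * cos(20x) * d/dx(20x)
= 20 * 20 * cos(20x)
= 400 * cos(20x)
Evaluate at x = 0:
= 400 * cos(0)
= 400 * 1
= 400

400


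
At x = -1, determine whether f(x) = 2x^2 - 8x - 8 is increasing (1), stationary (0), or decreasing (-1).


Compute f'(x) to determine behavior:
f'(x) = 4x - 8
f'(-1) = 4 * (-1) - 8
= -4 - 8
= -12
Since f'(-1) < 0, the function is decreasing (-1)

-1


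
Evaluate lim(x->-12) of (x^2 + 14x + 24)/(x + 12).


Direct substitution gives 0/0, so we factor the numerator.
Factor: (x^2 + 14x + 24) = (x + 12)(x + 2)
Cancel the common factor (x + 12):
(x^2 + 14x + 24)/(x + 12) = (x + 2)
Now substitute x = -12:
= (-12) - (-2) = -10

-10


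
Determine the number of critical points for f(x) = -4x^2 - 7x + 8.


Find where f'(x) = 0:
f'(x) = -8x - 7
Set f'(x) = 0:
-8x - 7 = 0
x = 7 / (-8) = -7/8
This is a linear equation in x, so there is exactly one solution.
Number of critical points: 1

1


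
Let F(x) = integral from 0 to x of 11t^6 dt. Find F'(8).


By the Fundamental Theorem of Calculus (Part 1):
If F(x) = integral from 0 to x of f(t) dt, then F'(x) = f(x)
Here f(t) = 11t^6
So F'(x) = 11x^6
Evaluate at x = 8:
F'(8) = 11 * 8^6
= 11 * 262144
= 2883584

2883584


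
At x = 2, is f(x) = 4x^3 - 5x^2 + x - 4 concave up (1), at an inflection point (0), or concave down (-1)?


Concavity is determined by the sign of f''(x).
f(x) = 4x^3 - 5x^2 + x - 4
f'(x) = 12x^2 - 10x + 1
f''(x) = 24x - 10
f''(2) = 24 * 2 - 10
= 48 - 10
= 38
Since f''(2) > 0, the function is concave up (1)

1


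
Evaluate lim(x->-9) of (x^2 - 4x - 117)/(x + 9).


Direct substitution gives 0/0, so we factor the numerator.
Factor: (x^2 - 4x - 117) = (x + 9)(x - 13)
Cancel the common factor (x + 9):
(x^2 - 4x - 117)/(x + 9) = (x - 13)
Now substitute x = -9:
= (-9) - (13) = -22

-22


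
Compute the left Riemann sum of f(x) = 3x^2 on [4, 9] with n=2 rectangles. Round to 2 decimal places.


Left Riemann sum uses left endpoints of each subinterval.
Interval: [4, 9], n = 2
dx = (9 - 4) / 2 = 5/2
Left endpoints: [4, 13/2]
f values: [48, 507/4]
Sum = dx * (sum of f values)
= 5/2 * 699/4
= 3495/8 ≈ 436.88

436.88


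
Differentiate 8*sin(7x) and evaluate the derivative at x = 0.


Apply the chain rule to differentiate 8*sin(7x):
d/dx [8*sin(7x)]
= 8 * cos(7x) * d/dx(7x)
= 8 * 7 * cos(7x)
= 56 * cos(7x)
Evaluate at x = 0:
= 56 * cos(0)
= 56 * 1
= 56

56


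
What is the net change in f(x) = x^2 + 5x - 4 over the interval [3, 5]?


Net change = f(b) - f(a)
f(x) = x^2 + 5x - 4
Compute f(5):
f(5) = 1 * 5^2 + 5 * 5 - 4
= 25 + 25 - 4
= 46
Compute f(3):
f(3) = 1 * 3^2 + 5 * 3 - 4
= 9 + 15 - 4
= 20
Net change = 46 - 20 = 26

26


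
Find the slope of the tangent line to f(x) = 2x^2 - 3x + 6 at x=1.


The slope of the tangent line equals f'(x) at the point.
f(x) = 2x^2 - 3x + 6
f'(x) = 4x - 3
At x = 1:
f'(1) = 4 * 1 - 3
= 4 - 3
= 1

1


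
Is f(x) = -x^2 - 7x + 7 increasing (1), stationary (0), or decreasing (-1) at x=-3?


Compute f'(x) to determine behavior:
f'(x) = -2x - 7
f'(-3) = -2 * (-3) - 7
= 6 - 7
= -1
Since f'(-3) < 0, the function is decreasing (-1)

-1


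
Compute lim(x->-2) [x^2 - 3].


Since polynomials are continuous, we use direct substitution.
lim(x->-2) of x^2 - 3
= 1 * (-2)^2 + 0 * (-2) - 3
= 4 + 0 - 3
= 1

1


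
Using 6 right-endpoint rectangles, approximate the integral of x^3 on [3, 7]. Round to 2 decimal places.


Right Riemann sum uses right endpoints of each subinterval.
Interval: [3, 7], n = 6
dx = (7 - 3) / 6 = 2/3
Right endpoints: [11/3, 13/3, 5, 17/3, 19/3, 7]
f values: [1331/27, 2197/27, 125, 4913/27, 6859/27, 343]
Sum = dx * (sum of f values)
= 2/3 * 3104/3
= 6208/9 ≈ 689.78

689.78


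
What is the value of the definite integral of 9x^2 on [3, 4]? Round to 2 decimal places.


Find the antiderivative of 9x^2:
F(x) = 9/3 * x^3
Apply the Fundamental Theorem of Calculus:
F(4) - F(3)
= 9/3 * 4^3 - 9/3 * 3^3
= 9/3 * (64 - 27)
= 9/3 * 37
= 111 = 111.00

111.00


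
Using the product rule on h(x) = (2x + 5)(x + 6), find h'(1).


Let u(x) = 2x + 5 and v(x) = x + 6
u'(x) = 2
v'(x) = 1
Product rule: h'(x) = u'(x)*v(x) + u(x)*v'(x)
= 2 * (x + 6) + (2x + 5) * 1
At x = 1:
u(1) = 2 * 1 + 5 = 7
v(1) = 1 * 1 + 6 = 7
h'(1) = 2 * 7 + 7 * 1
= 14 + 7
= 21

21


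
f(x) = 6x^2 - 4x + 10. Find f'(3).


Differentiate term by term using power and sum rules:
f(x) = 6x^2 - 4x + 10
f'(x) = 12x - 4
Substitute x = 3:
f'(3) = 12 * 3 - 4
= 36 - 4
= 32

32


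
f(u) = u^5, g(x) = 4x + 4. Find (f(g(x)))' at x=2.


Using the chain rule: (f(g(x)))' = f'(g(x)) * g'(x)
First, find g(2):
g(2) = 4 * 2 + 4 = 12
Next, f'(u) = 5u^4
And g'(x) = 4
So f'(g(2)) * g'(2)
= 5 * 12^4 * 4
= 5 * 20736 * 4
= 414720

414720


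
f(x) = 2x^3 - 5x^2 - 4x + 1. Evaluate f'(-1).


Differentiate f(x) = 2x^3 - 5x^2 - 4x + 1 term by term:
f'(x) = 6x^2 - 10x - 4
Substitute x = -1:
f'(-1) = 6 * (-1)^2 - 10 * (-1) - 4
= 6 + 10 - 4
= 12

12
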